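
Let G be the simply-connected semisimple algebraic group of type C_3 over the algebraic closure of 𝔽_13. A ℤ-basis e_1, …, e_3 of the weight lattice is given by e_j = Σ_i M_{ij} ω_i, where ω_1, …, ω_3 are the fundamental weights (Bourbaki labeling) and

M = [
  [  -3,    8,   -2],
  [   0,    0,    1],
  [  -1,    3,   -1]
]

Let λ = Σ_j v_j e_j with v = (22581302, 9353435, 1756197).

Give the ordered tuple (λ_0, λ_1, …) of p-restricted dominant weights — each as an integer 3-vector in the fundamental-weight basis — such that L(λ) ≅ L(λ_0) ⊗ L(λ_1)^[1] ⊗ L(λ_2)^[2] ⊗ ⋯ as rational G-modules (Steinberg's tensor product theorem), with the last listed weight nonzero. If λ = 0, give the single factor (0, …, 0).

ω-coordinates c = M·v, v = (22581302, 9353435, 1756197):
  c_1 = (-3)·(22581302) + 8·9353435 + (-2)·(1756197) = 3571180
  c_2 = 0·22581302 + 0·9353435 + 1·1756197 = 1756197
  c_3 = (-1)·(22581302) + 3·9353435 + (-1)·(1756197) = 3722806
Writing each c_i in base p = 13:
  c_1 = 3571180 = 2·13^0 + 3·13^1 + 6·13^2 + 0·13^3 + 8·13^4 + 9·13^5
  c_2 = 1756197 = 1·13^0 + 9·13^1 + 4·13^2 + 6·13^3 + 9·13^4 + 4·13^5
  c_3 = 3722806 = 9·13^0 + 5·13^1 + 6·13^2 + 4·13^3 + 0·13^4 + 10·13^5
λ_0 = (2, 1, 9)
λ_1 = (3, 9, 5)
λ_2 = (6, 4, 6)
λ_3 = (0, 6, 4)
λ_4 = (8, 9, 0)
λ_5 = (9, 4, 10)

((2, 1, 9), (3, 9, 5), (6, 4, 6), (0, 6, 4), (8, 9, 0), (9, 4, 10))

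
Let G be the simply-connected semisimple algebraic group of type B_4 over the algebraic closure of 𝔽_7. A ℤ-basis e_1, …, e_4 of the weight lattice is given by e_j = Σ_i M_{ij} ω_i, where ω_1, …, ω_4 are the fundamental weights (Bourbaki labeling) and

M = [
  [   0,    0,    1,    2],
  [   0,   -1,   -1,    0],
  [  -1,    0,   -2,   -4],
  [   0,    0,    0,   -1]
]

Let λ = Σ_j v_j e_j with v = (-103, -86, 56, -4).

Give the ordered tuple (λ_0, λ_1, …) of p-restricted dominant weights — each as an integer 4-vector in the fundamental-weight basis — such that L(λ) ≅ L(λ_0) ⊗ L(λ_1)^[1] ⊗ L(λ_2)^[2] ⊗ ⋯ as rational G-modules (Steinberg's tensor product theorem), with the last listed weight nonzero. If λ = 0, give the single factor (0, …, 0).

((6, 2, 0, 4), (6, 4, 1, 0))

Change of basis e → ω: c = M·v where v = (-103, -86, 56, -4):
  c_1 = (0)·(-103) + (0)·(-86) + (1)·(56) + (2)·(-4) = 48
  c_2 = (0)·(-103) + (-1)·(-86) + (-1)·(56) + (0)·(-4) = 30
  c_3 = (-1)·(-103) + (0)·(-86) + (-2)·(56) + (-4)·(-4) = 7
  c_4 = (0)·(-103) + (0)·(-86) + (0)·(56) + (-1)·(-4) = 4
Expand coordinatewise in base 7:
  c_1 = 48 = 6·7^0 + 6·7^1
  c_2 = 30 = 2·7^0 + 4·7^1
  c_3 = 7 = 0·7^0 + 1·7^1
  c_4 = 4 = 4·7^0
λ_0 = (6, 2, 0, 4)
λ_1 = (6, 4, 1, 0)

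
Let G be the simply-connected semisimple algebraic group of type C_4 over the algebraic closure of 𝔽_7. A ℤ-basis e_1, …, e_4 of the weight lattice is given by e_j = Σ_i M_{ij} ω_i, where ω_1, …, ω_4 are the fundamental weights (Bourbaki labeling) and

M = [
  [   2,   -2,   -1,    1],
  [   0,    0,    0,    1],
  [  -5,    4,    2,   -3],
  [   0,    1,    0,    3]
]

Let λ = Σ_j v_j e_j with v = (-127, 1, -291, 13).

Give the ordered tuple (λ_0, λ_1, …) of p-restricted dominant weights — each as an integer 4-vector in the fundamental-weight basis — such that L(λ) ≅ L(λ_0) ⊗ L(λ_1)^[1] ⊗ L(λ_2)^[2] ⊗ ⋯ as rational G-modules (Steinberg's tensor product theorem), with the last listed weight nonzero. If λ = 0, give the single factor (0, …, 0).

ω-coordinates c = M·v, v = (-127, 1, -291, 13):
  c_1 = 2*-127 + -2*1 + -1*-291 + 1*13 = 48
  c_2 = 0*-127 + 0*1 + 0*-291 + 1*13 = 13
  c_3 = -5*-127 + 4*1 + 2*-291 + -3*13 = 18
  c_4 = 0*-127 + 1*1 + 0*-291 + 3*13 = 40
Base-7 expansion of each c_i:
  c_1 = 48 = 6·7^0 + 6·7^1
  c_2 = 13 = 6·7^0 + 1·7^1
  c_3 = 18 = 4·7^0 + 2·7^1
  c_4 = 40 = 5·7^0 + 5·7^1
λ_0 = (6, 6, 4, 5)
λ_1 = (6, 1, 2, 5)

((6, 6, 4, 5), (6, 1, 2, 5))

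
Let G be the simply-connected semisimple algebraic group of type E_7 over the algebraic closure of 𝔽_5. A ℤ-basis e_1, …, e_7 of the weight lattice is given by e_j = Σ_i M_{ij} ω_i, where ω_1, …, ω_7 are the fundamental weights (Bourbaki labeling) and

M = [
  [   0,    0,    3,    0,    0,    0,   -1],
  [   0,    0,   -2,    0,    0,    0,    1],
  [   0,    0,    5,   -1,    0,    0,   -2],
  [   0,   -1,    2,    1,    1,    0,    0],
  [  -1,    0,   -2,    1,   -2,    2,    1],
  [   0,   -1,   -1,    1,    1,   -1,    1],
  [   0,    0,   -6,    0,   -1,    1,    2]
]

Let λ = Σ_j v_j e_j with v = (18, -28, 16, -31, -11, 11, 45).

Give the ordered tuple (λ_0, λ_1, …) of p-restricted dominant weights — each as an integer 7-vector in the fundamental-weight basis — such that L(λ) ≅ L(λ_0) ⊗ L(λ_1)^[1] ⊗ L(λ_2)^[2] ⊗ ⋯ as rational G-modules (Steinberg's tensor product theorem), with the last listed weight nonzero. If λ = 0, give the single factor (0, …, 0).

In the fundamental-weight basis, λ has coordinates c = M·v (v = (18, -28, 16, -31, -11, 11, 45)):
  c_1 = 0*18 + 0*-28 + 3*16 + 0*-31 + 0*-11 + 0*11 + -1*45 = 3
  c_2 = 0*18 + 0*-28 + -2*16 + 0*-31 + 0*-11 + 0*11 + 1*45 = 13
  c_3 = 0*18 + 0*-28 + 5*16 + -1*-31 + 0*-11 + 0*11 + -2*45 = 21
  c_4 = 0*18 + -1*-28 + 2*16 + 1*-31 + 1*-11 + 0*11 + 0*45 = 18
  c_5 = -1*18 + 0*-28 + -2*16 + 1*-31 + -2*-11 + 2*11 + 1*45 = 8
  c_6 = 0*18 + -1*-28 + -1*16 + 1*-31 + 1*-11 + -1*11 + 1*45 = 4
  c_7 = 0*18 + 0*-28 + -6*16 + 0*-31 + -1*-11 + 1*11 + 2*45 = 16
Base-5 expansion of each c_i:
  c_1 = 3 = 3·5^0
  c_2 = 13 = 3·5^0 + 2·5^1
  c_3 = 21 = 1·5^0 + 4·5^1
  c_4 = 18 = 3·5^0 + 3·5^1
  c_5 = 8 = 3·5^0 + 1·5^1
  c_6 = 4 = 4·5^0
  c_7 = 16 = 1·5^0 + 3·5^1
Factor λ_0 = (3, 3, 1, 3, 3, 4, 1)
Factor λ_1 = (0, 2, 4, 3, 1, 0, 3)

((3, 3, 1, 3, 3, 4, 1), (0, 2, 4, 3, 1, 0, 3))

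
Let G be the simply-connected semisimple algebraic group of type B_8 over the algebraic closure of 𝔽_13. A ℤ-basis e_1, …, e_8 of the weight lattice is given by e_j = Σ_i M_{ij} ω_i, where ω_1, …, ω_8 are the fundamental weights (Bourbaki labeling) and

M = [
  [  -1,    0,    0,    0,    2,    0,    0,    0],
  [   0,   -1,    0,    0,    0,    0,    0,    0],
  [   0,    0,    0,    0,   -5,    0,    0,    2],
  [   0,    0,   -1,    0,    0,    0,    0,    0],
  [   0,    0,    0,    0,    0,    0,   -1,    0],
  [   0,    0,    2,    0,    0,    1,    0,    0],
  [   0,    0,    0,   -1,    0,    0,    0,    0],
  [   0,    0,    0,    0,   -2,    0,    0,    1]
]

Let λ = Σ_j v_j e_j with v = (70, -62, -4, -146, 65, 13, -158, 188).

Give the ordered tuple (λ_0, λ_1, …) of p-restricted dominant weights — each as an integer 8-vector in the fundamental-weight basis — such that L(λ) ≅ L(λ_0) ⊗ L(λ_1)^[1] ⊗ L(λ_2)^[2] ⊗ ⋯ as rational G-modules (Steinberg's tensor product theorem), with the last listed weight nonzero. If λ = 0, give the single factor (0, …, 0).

((8, 10, 12, 4, 2, 5, 3, 6), (4, 4, 3, 0, 12, 0, 11, 4))

In the fundamental-weight basis, λ has coordinates c = M·v (v = (70, -62, -4, -146, 65, 13, -158, 188)):
  c_1 = (-1)·(70) + (0)·(-62) + (0)·(-4) + (0)·(-146) + (2)·(65) + (0)·(13) + (0)·(-158) + (0)·(188) = 60
  c_2 = (0)·(70) + (-1)·(-62) + (0)·(-4) + (0)·(-146) + (0)·(65) + (0)·(13) + (0)·(-158) + (0)·(188) = 62
  c_3 = (0)·(70) + (0)·(-62) + (0)·(-4) + (0)·(-146) + (-5)·(65) + (0)·(13) + (0)·(-158) + (2)·(188) = 51
  c_4 = (0)·(70) + (0)·(-62) + (-1)·(-4) + (0)·(-146) + (0)·(65) + (0)·(13) + (0)·(-158) + (0)·(188) = 4
  c_5 = (0)·(70) + (0)·(-62) + (0)·(-4) + (0)·(-146) + (0)·(65) + (0)·(13) + (-1)·(-158) + (0)·(188) = 158
  c_6 = (0)·(70) + (0)·(-62) + (2)·(-4) + (0)·(-146) + (0)·(65) + (1)·(13) + (0)·(-158) + (0)·(188) = 5
  c_7 = (0)·(70) + (0)·(-62) + (0)·(-4) + (-1)·(-146) + (0)·(65) + (0)·(13) + (0)·(-158) + (0)·(188) = 146
  c_8 = (0)·(70) + (0)·(-62) + (0)·(-4) + (0)·(-146) + (-2)·(65) + (0)·(13) + (0)·(-158) + (1)·(188) = 58
Base-13 expansion of each c_i:
  c_1 = 60 = 8·13^0 + 4·13^1
  c_2 = 62 = 10·13^0 + 4·13^1
  c_3 = 51 = 12·13^0 + 3·13^1
  c_4 = 4 = 4·13^0
  c_5 = 158 = 2·13^0 + 12·13^1
  c_6 = 5 = 5·13^0
  c_7 = 146 = 3·13^0 + 11·13^1
  c_8 = 58 = 6·13^0 + 4·13^1
λ_0 = (8, 10, 12, 4, 2, 5, 3, 6)
λ_1 = (4, 4, 3, 0, 12, 0, 11, 4)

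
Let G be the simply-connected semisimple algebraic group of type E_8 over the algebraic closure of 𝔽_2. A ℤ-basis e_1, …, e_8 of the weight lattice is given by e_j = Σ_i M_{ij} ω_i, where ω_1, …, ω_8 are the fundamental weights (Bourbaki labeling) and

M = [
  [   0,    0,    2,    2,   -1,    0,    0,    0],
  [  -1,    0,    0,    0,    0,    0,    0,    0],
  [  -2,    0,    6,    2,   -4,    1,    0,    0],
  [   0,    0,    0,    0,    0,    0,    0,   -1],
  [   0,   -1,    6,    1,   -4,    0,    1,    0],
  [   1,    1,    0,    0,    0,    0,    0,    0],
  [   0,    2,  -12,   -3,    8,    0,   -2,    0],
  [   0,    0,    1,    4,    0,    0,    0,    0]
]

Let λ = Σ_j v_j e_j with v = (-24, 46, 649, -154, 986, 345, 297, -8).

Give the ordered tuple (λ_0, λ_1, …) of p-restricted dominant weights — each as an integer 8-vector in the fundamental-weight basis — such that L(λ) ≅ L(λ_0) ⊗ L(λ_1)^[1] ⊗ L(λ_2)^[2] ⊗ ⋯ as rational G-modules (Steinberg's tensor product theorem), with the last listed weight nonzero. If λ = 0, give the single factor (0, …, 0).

In the fundamental-weight basis, λ has coordinates c = M·v (v = (-24, 46, 649, -154, 986, 345, 297, -8)):
  c_1 = 0*-24 + 0*46 + 2*649 + 2*-154 + -1*986 + 0*345 + 0*297 + 0*-8 = 4
  c_2 = -1*-24 + 0*46 + 0*649 + 0*-154 + 0*986 + 0*345 + 0*297 + 0*-8 = 24
  c_3 = -2*-24 + 0*46 + 6*649 + 2*-154 + -4*986 + 1*345 + 0*297 + 0*-8 = 35
  c_4 = 0*-24 + 0*46 + 0*649 + 0*-154 + 0*986 + 0*345 + 0*297 + -1*-8 = 8
  c_5 = 0*-24 + -1*46 + 6*649 + 1*-154 + -4*986 + 0*345 + 1*297 + 0*-8 = 47
  c_6 = 1*-24 + 1*46 + 0*649 + 0*-154 + 0*986 + 0*345 + 0*297 + 0*-8 = 22
  c_7 = 0*-24 + 2*46 + -12*649 + -3*-154 + 8*986 + 0*345 + -2*297 + 0*-8 = 60
  c_8 = 0*-24 + 0*46 + 1*649 + 4*-154 + 0*986 + 0*345 + 0*297 + 0*-8 = 33
Expand coordinatewise in base 2:
  c_1 = 4 = 0·2^0 + 0·2^1 + 1·2^2
  c_2 = 24 = 0·2^0 + 0·2^1 + 0·2^2 + 1·2^3 + 1·2^4
  c_3 = 35 = 1·2^0 + 1·2^1 + 0·2^2 + 0·2^3 + 0·2^4 + 1·2^5
  c_4 = 8 = 0·2^0 + 0·2^1 + 0·2^2 + 1·2^3
  c_5 = 47 = 1·2^0 + 1·2^1 + 1·2^2 + 1·2^3 + 0·2^4 + 1·2^5
  c_6 = 22 = 0·2^0 + 1·2^1 + 1·2^2 + 0·2^3 + 1·2^4
  c_7 = 60 = 0·2^0 + 0·2^1 + 1·2^2 + 1·2^3 + 1·2^4 + 1·2^5
  c_8 = 33 = 1·2^0 + 0·2^1 + 0·2^2 + 0·2^3 + 0·2^4 + 1·2^5
Factor λ_0 = (0, 0, 1, 0, 1, 0, 0, 1)
Factor λ_1 = (0, 0, 1, 0, 1, 1, 0, 0)
Factor λ_2 = (1, 0, 0, 0, 1, 1, 1, 0)
Factor λ_3 = (0, 1, 0, 1, 1, 0, 1, 0)
Factor λ_4 = (0, 1, 0, 0, 0, 1, 1, 0)
Factor λ_5 = (0, 0, 1, 0, 1, 0, 1, 1)

((0, 0, 1, 0, 1, 0, 0, 1), (0, 0, 1, 0, 1, 1, 0, 0), (1, 0, 0, 0, 1, 1, 1, 0), (0, 1, 0, 1, 1, 0, 1, 0), (0, 1, 0, 0, 0, 1, 1, 0), (0, 0, 1, 0, 1, 0, 1, 1))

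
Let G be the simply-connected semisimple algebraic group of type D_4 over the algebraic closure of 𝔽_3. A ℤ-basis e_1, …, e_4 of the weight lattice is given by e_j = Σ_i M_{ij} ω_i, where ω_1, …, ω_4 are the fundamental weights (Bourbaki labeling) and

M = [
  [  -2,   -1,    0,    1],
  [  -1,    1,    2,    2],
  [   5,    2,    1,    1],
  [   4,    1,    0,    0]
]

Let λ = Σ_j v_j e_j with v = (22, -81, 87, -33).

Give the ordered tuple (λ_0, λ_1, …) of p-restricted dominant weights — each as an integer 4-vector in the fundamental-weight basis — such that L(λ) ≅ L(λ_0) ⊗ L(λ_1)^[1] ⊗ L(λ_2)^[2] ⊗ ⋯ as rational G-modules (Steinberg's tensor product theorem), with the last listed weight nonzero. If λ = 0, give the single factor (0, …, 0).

((1, 2, 2, 1), (1, 1, 0, 2))

ω-coordinates c = M·v, v = (22, -81, 87, -33):
  c_1 = (-2)·(22) + (-1)·(-81) + (0)·(87) + (1)·(-33) = 4
  c_2 = (-1)·(22) + (1)·(-81) + (2)·(87) + (2)·(-33) = 5
  c_3 = (5)·(22) + (2)·(-81) + (1)·(87) + (1)·(-33) = 2
  c_4 = (4)·(22) + (1)·(-81) + (0)·(87) + (0)·(-33) = 7
p = 3; digits c_i = Σ_j d_{ij}·3^j, 0 ≤ d_{ij} < 3:
  c_1 = 4 = 1·3^0 + 1·3^1
  c_2 = 5 = 2·3^0 + 1·3^1
  c_3 = 2 = 2·3^0
  c_4 = 7 = 1·3^0 + 2·3^1
p-restricted factor λ_0 = (1, 2, 2, 1)
p-restricted factor λ_1 = (1, 1, 0, 2)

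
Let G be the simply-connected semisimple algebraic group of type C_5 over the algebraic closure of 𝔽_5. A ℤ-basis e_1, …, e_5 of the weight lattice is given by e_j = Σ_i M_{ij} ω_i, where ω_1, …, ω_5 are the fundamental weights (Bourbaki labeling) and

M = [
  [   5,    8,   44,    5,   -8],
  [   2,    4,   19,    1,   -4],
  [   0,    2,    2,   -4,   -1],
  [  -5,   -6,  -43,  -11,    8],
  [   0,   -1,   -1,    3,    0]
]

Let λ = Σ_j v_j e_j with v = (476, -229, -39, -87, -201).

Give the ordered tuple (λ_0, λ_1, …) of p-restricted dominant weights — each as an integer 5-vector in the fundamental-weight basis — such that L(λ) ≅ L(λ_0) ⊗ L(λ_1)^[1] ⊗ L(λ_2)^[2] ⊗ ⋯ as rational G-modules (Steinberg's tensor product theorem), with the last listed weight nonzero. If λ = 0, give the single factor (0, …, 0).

((0, 2, 3, 0, 2), (1, 2, 2, 4, 1))

ω-coordinates c = M·v, v = (476, -229, -39, -87, -201):
  c_1 = 5·476 + (8)·(-229) + (44)·(-39) + (5)·(-87) + (-8)·(-201) = 5
  c_2 = 2·476 + (4)·(-229) + (19)·(-39) + (1)·(-87) + (-4)·(-201) = 12
  c_3 = 0·476 + (2)·(-229) + (2)·(-39) + (-4)·(-87) + (-1)·(-201) = 13
  c_4 = (-5)·(476) + (-6)·(-229) + (-43)·(-39) + (-11)·(-87) + (8)·(-201) = 20
  c_5 = 0·476 + (-1)·(-229) + (-1)·(-39) + (3)·(-87) + (0)·(-201) = 7
Base-5 expansion of each c_i:
  c_1 = 5 = 0·5^0 + 1·5^1
  c_2 = 12 = 2·5^0 + 2·5^1
  c_3 = 13 = 3·5^0 + 2·5^1
  c_4 = 20 = 0·5^0 + 4·5^1
  c_5 = 7 = 2·5^0 + 1·5^1
p-restricted factor λ_0 = (0, 2, 3, 0, 2)
p-restricted factor λ_1 = (1, 2, 2, 4, 1)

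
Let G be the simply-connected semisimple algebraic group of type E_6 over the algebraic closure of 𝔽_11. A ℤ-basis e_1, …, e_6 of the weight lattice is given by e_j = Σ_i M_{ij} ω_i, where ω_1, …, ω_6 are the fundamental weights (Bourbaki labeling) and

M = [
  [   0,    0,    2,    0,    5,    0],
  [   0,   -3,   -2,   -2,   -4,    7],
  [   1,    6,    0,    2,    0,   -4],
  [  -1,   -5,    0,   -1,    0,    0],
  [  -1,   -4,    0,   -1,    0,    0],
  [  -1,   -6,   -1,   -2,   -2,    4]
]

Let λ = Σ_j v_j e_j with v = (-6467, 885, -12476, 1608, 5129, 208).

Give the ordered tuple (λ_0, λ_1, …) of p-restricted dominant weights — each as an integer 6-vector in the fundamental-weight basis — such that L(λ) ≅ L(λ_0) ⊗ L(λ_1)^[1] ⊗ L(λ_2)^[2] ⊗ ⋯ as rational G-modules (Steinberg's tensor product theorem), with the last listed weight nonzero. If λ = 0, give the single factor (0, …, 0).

Converting to the ω-basis (c_i = row i of M dotted with v = (-6467, 885, -12476, 1608, 5129, 208)):
  c_1 = (0)·(-6467) + 0·885 + (2)·(-12476) + 0·1608 + 5·5129 + 0·208 = 693
  c_2 = (0)·(-6467) + (-3)·(885) + (-2)·(-12476) + (-2)·(1608) + (-4)·(5129) + 7·208 = 21
  c_3 = (1)·(-6467) + 6·885 + (0)·(-12476) + 2·1608 + 0·5129 + (-4)·(208) = 1227
  c_4 = (-1)·(-6467) + (-5)·(885) + (0)·(-12476) + (-1)·(1608) + 0·5129 + 0·208 = 434
  c_5 = (-1)·(-6467) + (-4)·(885) + (0)·(-12476) + (-1)·(1608) + 0·5129 + 0·208 = 1319
  c_6 = (-1)·(-6467) + (-6)·(885) + (-1)·(-12476) + (-2)·(1608) + (-2)·(5129) + 4·208 = 991
p = 11; digits c_i = Σ_j d_{ij}·11^j, 0 ≤ d_{ij} < 11:
  c_1 = 693 = 0·11^0 + 8·11^1 + 5·11^2
  c_2 = 21 = 10·11^0 + 1·11^1
  c_3 = 1227 = 6·11^0 + 1·11^1 + 10·11^2
  c_4 = 434 = 5·11^0 + 6·11^1 + 3·11^2
  c_5 = 1319 = 10·11^0 + 9·11^1 + 10·11^2
  c_6 = 991 = 1·11^0 + 2·11^1 + 8·11^2
λ_0 = (0, 10, 6, 5, 10, 1)
λ_1 = (8, 1, 1, 6, 9, 2)
λ_2 = (5, 0, 10, 3, 10, 8)

((0, 10, 6, 5, 10, 1), (8, 1, 1, 6, 9, 2), (5, 0, 10, 3, 10, 8))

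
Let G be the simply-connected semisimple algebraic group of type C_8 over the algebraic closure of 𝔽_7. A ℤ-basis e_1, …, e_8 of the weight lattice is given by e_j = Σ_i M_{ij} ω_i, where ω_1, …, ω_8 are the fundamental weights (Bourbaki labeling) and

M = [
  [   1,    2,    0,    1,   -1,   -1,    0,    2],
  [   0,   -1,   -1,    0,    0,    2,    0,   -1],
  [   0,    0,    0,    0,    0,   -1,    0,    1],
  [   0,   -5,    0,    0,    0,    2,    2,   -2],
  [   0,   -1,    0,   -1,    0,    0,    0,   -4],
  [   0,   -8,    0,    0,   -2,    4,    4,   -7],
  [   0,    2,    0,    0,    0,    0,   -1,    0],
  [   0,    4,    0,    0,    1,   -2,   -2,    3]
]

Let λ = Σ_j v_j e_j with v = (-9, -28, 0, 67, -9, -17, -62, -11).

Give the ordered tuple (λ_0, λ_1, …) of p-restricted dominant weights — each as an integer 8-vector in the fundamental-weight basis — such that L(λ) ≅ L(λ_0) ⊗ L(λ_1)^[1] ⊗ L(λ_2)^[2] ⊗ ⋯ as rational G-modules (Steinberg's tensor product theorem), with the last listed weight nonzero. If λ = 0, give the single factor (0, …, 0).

((6, 5, 6, 4, 5, 3, 6, 4),)

Change of basis e → ω: c = M·v where v = (-9, -28, 0, 67, -9, -17, -62, -11):
  c_1 = 1*-9 + 2*-28 + 0*0 + 1*67 + -1*-9 + -1*-17 + 0*-62 + 2*-11 = 6
  c_2 = 0*-9 + -1*-28 + -1*0 + 0*67 + 0*-9 + 2*-17 + 0*-62 + -1*-11 = 5
  c_3 = 0*-9 + 0*-28 + 0*0 + 0*67 + 0*-9 + -1*-17 + 0*-62 + 1*-11 = 6
  c_4 = 0*-9 + -5*-28 + 0*0 + 0*67 + 0*-9 + 2*-17 + 2*-62 + -2*-11 = 4
  c_5 = 0*-9 + -1*-28 + 0*0 + -1*67 + 0*-9 + 0*-17 + 0*-62 + -4*-11 = 5
  c_6 = 0*-9 + -8*-28 + 0*0 + 0*67 + -2*-9 + 4*-17 + 4*-62 + -7*-11 = 3
  c_7 = 0*-9 + 2*-28 + 0*0 + 0*67 + 0*-9 + 0*-17 + -1*-62 + 0*-11 = 6
  c_8 = 0*-9 + 4*-28 + 0*0 + 0*67 + 1*-9 + -2*-17 + -2*-62 + 3*-11 = 4
Writing each c_i in base p = 7:
  c_1 = 6 = 6·7^0
  c_2 = 5 = 5·7^0
  c_3 = 6 = 6·7^0
  c_4 = 4 = 4·7^0
  c_5 = 5 = 5·7^0
  c_6 = 3 = 3·7^0
  c_7 = 6 = 6·7^0
  c_8 = 4 = 4·7^0
Factor λ_0 = (6, 5, 6, 4, 5, 3, 6, 4)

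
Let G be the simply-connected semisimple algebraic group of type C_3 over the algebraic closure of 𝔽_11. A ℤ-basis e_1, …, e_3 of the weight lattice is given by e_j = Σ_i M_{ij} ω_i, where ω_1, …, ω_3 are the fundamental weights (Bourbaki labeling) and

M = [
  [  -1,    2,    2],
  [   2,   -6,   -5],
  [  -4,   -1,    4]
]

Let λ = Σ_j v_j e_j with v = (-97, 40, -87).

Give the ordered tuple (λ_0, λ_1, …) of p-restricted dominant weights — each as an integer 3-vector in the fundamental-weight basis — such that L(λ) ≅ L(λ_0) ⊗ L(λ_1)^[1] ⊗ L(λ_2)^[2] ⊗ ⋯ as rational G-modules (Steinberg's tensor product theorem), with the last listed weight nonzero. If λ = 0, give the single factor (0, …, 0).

ω-coordinates c = M·v, v = (-97, 40, -87):
  c_1 = (-1)·(-97) + (2)·(40) + (2)·(-87) = 3
  c_2 = (2)·(-97) + (-6)·(40) + (-5)·(-87) = 1
  c_3 = (-4)·(-97) + (-1)·(40) + (4)·(-87) = 0
Base-11 expansion of each c_i:
  c_1 = 3 = 3·11^0
  c_2 = 1 = 1·11^0
  c_3 = 0
p-restricted factor λ_0 = (3, 1, 0)

((3, 1, 0),)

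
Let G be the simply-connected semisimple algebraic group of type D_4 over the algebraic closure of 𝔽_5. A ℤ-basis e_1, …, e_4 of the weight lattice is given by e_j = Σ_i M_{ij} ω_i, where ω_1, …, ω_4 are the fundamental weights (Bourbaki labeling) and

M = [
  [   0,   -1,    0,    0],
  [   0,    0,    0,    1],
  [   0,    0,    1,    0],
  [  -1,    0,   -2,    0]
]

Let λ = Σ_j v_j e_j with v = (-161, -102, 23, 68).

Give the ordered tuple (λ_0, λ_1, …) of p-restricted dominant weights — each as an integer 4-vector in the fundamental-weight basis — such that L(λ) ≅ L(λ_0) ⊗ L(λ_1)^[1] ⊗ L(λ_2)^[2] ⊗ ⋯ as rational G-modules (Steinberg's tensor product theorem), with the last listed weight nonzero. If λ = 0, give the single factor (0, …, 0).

ω-coordinates c = M·v, v = (-161, -102, 23, 68):
  c_1 = (0)·(-161) + (-1)·(-102) + (0)·(23) + (0)·(68) = 102
  c_2 = (0)·(-161) + (0)·(-102) + (0)·(23) + (1)·(68) = 68
  c_3 = (0)·(-161) + (0)·(-102) + (1)·(23) + (0)·(68) = 23
  c_4 = (-1)·(-161) + (0)·(-102) + (-2)·(23) + (0)·(68) = 115
Expand coordinatewise in base 5:
  c_1 = 102 = 2·5^0 + 0·5^1 + 4·5^2
  c_2 = 68 = 3·5^0 + 3·5^1 + 2·5^2
  c_3 = 23 = 3·5^0 + 4·5^1
  c_4 = 115 = 0·5^0 + 3·5^1 + 4·5^2
p-restricted factor λ_0 = (2, 3, 3, 0)
p-restricted factor λ_1 = (0, 3, 4, 3)
p-restricted factor λ_2 = (4, 2, 0, 4)

((2, 3, 3, 0), (0, 3, 4, 3), (4, 2, 0, 4))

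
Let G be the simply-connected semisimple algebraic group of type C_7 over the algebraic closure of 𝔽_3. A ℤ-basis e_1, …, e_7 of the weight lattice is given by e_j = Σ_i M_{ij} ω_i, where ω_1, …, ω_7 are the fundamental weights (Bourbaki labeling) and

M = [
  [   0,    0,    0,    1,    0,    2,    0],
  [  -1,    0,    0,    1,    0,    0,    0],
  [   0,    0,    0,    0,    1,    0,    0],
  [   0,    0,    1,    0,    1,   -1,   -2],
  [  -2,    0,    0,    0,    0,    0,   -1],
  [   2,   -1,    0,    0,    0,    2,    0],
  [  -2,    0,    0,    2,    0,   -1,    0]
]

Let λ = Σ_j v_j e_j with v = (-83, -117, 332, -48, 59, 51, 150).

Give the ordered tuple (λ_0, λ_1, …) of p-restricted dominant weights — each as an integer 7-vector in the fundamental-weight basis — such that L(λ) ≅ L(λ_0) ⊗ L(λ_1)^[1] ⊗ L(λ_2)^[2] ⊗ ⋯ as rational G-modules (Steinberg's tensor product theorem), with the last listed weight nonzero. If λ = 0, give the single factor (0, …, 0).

((0, 2, 2, 1, 1, 2, 1), (0, 2, 1, 1, 2, 2, 0), (0, 0, 0, 1, 1, 2, 2), (2, 1, 2, 1, 0, 1, 0))

ω-coordinates c = M·v, v = (-83, -117, 332, -48, 59, 51, 150):
  c_1 = 0*-83 + 0*-117 + 0*332 + 1*-48 + 0*59 + 2*51 + 0*150 = 54
  c_2 = -1*-83 + 0*-117 + 0*332 + 1*-48 + 0*59 + 0*51 + 0*150 = 35
  c_3 = 0*-83 + 0*-117 + 0*332 + 0*-48 + 1*59 + 0*51 + 0*150 = 59
  c_4 = 0*-83 + 0*-117 + 1*332 + 0*-48 + 1*59 + -1*51 + -2*150 = 40
  c_5 = -2*-83 + 0*-117 + 0*332 + 0*-48 + 0*59 + 0*51 + -1*150 = 16
  c_6 = 2*-83 + -1*-117 + 0*332 + 0*-48 + 0*59 + 2*51 + 0*150 = 53
  c_7 = -2*-83 + 0*-117 + 0*332 + 2*-48 + 0*59 + -1*51 + 0*150 = 19
p = 3; digits c_i = Σ_j d_{ij}·3^j, 0 ≤ d_{ij} < 3:
  c_1 = 54 = 0·3^0 + 0·3^1 + 0·3^2 + 2·3^3
  c_2 = 35 = 2·3^0 + 2·3^1 + 0·3^2 + 1·3^3
  c_3 = 59 = 2·3^0 + 1·3^1 + 0·3^2 + 2·3^3
  c_4 = 40 = 1·3^0 + 1·3^1 + 1·3^2 + 1·3^3
  c_5 = 16 = 1·3^0 + 2·3^1 + 1·3^2
  c_6 = 53 = 2·3^0 + 2·3^1 + 2·3^2 + 1·3^3
  c_7 = 19 = 1·3^0 + 0·3^1 + 2·3^2
λ_0 = (0, 2, 2, 1, 1, 2, 1)
λ_1 = (0, 2, 1, 1, 2, 2, 0)
λ_2 = (0, 0, 0, 1, 1, 2, 2)
λ_3 = (2, 1, 2, 1, 0, 1, 0)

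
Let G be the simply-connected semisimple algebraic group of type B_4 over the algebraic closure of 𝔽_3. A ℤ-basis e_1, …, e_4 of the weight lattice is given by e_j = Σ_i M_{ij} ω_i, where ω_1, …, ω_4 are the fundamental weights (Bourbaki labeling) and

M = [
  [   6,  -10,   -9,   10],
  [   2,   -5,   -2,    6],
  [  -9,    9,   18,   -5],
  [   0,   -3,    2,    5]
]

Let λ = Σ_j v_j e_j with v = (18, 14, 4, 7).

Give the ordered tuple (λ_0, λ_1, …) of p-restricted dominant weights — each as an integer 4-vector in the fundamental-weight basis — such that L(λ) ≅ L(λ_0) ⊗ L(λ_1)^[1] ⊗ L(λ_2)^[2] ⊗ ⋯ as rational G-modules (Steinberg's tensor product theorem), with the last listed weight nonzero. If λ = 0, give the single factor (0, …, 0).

((2, 0, 1, 1),)

Compute c_i = Σ_j M_{ij} v_j with v = (18, 14, 4, 7):
  c_1 = (6)·(18) + (-10)·(14) + (-9)·(4) + (10)·(7) = 2
  c_2 = (2)·(18) + (-5)·(14) + (-2)·(4) + (6)·(7) = 0
  c_3 = (-9)·(18) + (9)·(14) + (18)·(4) + (-5)·(7) = 1
  c_4 = (0)·(18) + (-3)·(14) + (2)·(4) + (5)·(7) = 1
Expand coordinatewise in base 3:
  c_1 = 2 = 2·3^0
  c_2 = 0
  c_3 = 1 = 1·3^0
  c_4 = 1 = 1·3^0
p-restricted factor λ_0 = (2, 0, 1, 1)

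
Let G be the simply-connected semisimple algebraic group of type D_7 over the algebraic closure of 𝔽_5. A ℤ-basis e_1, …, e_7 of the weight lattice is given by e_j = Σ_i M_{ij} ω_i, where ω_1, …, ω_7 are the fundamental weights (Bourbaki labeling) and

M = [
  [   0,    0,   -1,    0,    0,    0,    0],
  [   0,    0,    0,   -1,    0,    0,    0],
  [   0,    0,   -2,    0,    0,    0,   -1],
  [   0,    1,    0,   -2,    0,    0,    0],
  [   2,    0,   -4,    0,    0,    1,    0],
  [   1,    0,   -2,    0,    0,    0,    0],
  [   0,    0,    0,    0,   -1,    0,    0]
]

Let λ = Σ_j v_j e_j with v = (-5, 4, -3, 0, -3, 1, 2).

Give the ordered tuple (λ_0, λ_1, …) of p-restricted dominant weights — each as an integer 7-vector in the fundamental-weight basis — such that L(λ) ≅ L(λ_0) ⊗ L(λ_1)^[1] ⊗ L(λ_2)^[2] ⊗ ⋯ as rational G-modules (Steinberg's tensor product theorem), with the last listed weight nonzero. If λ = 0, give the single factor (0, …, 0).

((3, 0, 4, 4, 3, 1, 3),)

Change of basis e → ω: c = M·v where v = (-5, 4, -3, 0, -3, 1, 2):
  c_1 = (0)·(-5) + (0)·(4) + (-1)·(-3) + (0)·(0) + (0)·(-3) + (0)·(1) + (0)·(2) = 3
  c_2 = (0)·(-5) + (0)·(4) + (0)·(-3) + (-1)·(0) + (0)·(-3) + (0)·(1) + (0)·(2) = 0
  c_3 = (0)·(-5) + (0)·(4) + (-2)·(-3) + (0)·(0) + (0)·(-3) + (0)·(1) + (-1)·(2) = 4
  c_4 = (0)·(-5) + (1)·(4) + (0)·(-3) + (-2)·(0) + (0)·(-3) + (0)·(1) + (0)·(2) = 4
  c_5 = (2)·(-5) + (0)·(4) + (-4)·(-3) + (0)·(0) + (0)·(-3) + (1)·(1) + (0)·(2) = 3
  c_6 = (1)·(-5) + (0)·(4) + (-2)·(-3) + (0)·(0) + (0)·(-3) + (0)·(1) + (0)·(2) = 1
  c_7 = (0)·(-5) + (0)·(4) + (0)·(-3) + (0)·(0) + (-1)·(-3) + (0)·(1) + (0)·(2) = 3
Base-5 expansion of each c_i:
  c_1 = 3 = 3·5^0
  c_2 = 0
  c_3 = 4 = 4·5^0
  c_4 = 4 = 4·5^0
  c_5 = 3 = 3·5^0
  c_6 = 1 = 1·5^0
  c_7 = 3 = 3·5^0
p-restricted factor λ_0 = (3, 0, 4, 4, 3, 1, 3)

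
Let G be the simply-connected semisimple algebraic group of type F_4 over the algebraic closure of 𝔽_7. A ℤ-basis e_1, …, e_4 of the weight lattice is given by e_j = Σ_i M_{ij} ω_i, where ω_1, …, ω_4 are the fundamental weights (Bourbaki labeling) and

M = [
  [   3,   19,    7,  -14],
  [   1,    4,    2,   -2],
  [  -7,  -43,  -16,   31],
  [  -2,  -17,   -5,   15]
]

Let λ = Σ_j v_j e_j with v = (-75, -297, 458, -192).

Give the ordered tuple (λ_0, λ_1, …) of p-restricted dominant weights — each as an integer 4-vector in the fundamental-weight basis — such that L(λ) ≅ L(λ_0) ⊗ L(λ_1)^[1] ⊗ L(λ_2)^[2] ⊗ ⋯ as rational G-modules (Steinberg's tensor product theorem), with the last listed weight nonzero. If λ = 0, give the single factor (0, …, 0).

In the fundamental-weight basis, λ has coordinates c = M·v (v = (-75, -297, 458, -192)):
  c_1 = (3)·(-75) + (19)·(-297) + (7)·(458) + (-14)·(-192) = 26
  c_2 = (1)·(-75) + (4)·(-297) + (2)·(458) + (-2)·(-192) = 37
  c_3 = (-7)·(-75) + (-43)·(-297) + (-16)·(458) + (31)·(-192) = 16
  c_4 = (-2)·(-75) + (-17)·(-297) + (-5)·(458) + (15)·(-192) = 29
Expand coordinatewise in base 7:
  c_1 = 26 = 5·7^0 + 3·7^1
  c_2 = 37 = 2·7^0 + 5·7^1
  c_3 = 16 = 2·7^0 + 2·7^1
  c_4 = 29 = 1·7^0 + 4·7^1
Factor λ_0 = (5, 2, 2, 1)
Factor λ_1 = (3, 5, 2, 4)

((5, 2, 2, 1), (3, 5, 2, 4))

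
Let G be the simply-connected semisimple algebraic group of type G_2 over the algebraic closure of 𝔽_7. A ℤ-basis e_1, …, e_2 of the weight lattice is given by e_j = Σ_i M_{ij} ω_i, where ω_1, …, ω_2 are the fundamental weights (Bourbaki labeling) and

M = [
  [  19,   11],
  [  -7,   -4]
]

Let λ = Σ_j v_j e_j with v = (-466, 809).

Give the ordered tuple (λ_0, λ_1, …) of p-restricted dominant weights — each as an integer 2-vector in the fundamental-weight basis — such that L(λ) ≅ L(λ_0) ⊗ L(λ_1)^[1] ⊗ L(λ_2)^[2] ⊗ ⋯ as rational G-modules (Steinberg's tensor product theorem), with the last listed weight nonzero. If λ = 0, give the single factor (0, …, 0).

((3, 5), (6, 3))

In the fundamental-weight basis, λ has coordinates c = M·v (v = (-466, 809)):
  c_1 = 19*-466 + 11*809 = 45
  c_2 = -7*-466 + -4*809 = 26
Expand coordinatewise in base 7:
  c_1 = 45 = 3·7^0 + 6·7^1
  c_2 = 26 = 5·7^0 + 3·7^1
Factor λ_0 = (3, 5)
Factor λ_1 = (6, 3)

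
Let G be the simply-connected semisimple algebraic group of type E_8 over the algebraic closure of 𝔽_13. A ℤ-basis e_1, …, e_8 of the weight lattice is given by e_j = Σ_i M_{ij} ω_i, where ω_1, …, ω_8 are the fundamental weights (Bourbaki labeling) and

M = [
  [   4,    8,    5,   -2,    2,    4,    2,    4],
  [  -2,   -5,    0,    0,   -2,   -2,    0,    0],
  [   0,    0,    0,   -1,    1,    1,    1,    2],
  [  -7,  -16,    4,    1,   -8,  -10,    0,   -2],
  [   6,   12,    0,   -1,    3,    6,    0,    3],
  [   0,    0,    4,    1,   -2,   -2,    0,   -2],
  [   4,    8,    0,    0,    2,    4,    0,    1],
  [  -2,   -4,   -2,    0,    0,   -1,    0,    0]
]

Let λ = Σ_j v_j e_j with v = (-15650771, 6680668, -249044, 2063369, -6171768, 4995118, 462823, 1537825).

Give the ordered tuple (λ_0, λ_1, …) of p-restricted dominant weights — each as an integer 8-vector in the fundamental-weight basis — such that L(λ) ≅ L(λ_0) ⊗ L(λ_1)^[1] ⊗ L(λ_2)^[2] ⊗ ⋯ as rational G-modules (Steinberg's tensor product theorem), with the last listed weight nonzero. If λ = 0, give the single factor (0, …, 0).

((0, 4, 0, 7, 8, 5, 4, 5), (11, 2, 0, 9, 1, 6, 9, 3), (10, 6, 11, 0, 5, 12, 9, 3), (5, 10, 5, 10, 5, 0, 7, 11), (6, 8, 10, 2, 9, 12, 0, 2))

In the fundamental-weight basis, λ has coordinates c = M·v (v = (-15650771, 6680668, -249044, 2063369, -6171768, 4995118, 462823, 1537825)):
  c_1 = (4)·(-15650771) + 8·6680668 + (5)·(-249044) + (-2)·(2063369) + (2)·(-6171768) + 4·4995118 + 2·462823 + 4·1537825 = 184184
  c_2 = (-2)·(-15650771) + (-5)·(6680668) + (0)·(-249044) + 0·2063369 + (-2)·(-6171768) + (-2)·(4995118) + 0·462823 + 0·1537825 = 251502
  c_3 = (0)·(-15650771) + 0·6680668 + (0)·(-249044) + (-1)·(2063369) + (1)·(-6171768) + 1·4995118 + 1·462823 + 2·1537825 = 298454
  c_4 = (-7)·(-15650771) + (-16)·(6680668) + (4)·(-249044) + 1·2063369 + (-8)·(-6171768) + (-10)·(4995118) + 0·462823 + (-2)·(1537825) = 79216
  c_5 = (6)·(-15650771) + 12·6680668 + (0)·(-249044) + (-1)·(2063369) + (3)·(-6171768) + 6·4995118 + 0·462823 + 3·1537825 = 268900
  c_6 = (0)·(-15650771) + 0·6680668 + (4)·(-249044) + 1·2063369 + (-2)·(-6171768) + (-2)·(4995118) + 0·462823 + (-2)·(1537825) = 344843
  c_7 = (4)·(-15650771) + 8·6680668 + (0)·(-249044) + 0·2063369 + (2)·(-6171768) + 4·4995118 + 0·462823 + 1·1537825 = 17021
  c_8 = (-2)·(-15650771) + (-4)·(6680668) + (-2)·(-249044) + 0·2063369 + (0)·(-6171768) + (-1)·(4995118) + 0·462823 + 0·1537825 = 81840
Writing each c_i in base p = 13:
  c_1 = 184184 = 0·13^0 + 11·13^1 + 10·13^2 + 5·13^3 + 6·13^4
  c_2 = 251502 = 4·13^0 + 2·13^1 + 6·13^2 + 10·13^3 + 8·13^4
  c_3 = 298454 = 0·13^0 + 0·13^1 + 11·13^2 + 5·13^3 + 10·13^4
  c_4 = 79216 = 7·13^0 + 9·13^1 + 0·13^2 + 10·13^3 + 2·13^4
  c_5 = 268900 = 8·13^0 + 1·13^1 + 5·13^2 + 5·13^3 + 9·13^4
  c_6 = 344843 = 5·13^0 + 6·13^1 + 12·13^2 + 0·13^3 + 12·13^4
  c_7 = 17021 = 4·13^0 + 9·13^1 + 9·13^2 + 7·13^3
  c_8 = 81840 = 5·13^0 + 3·13^1 + 3·13^2 + 11·13^3 + 2·13^4
λ_0 = (0, 4, 0, 7, 8, 5, 4, 5)
λ_1 = (11, 2, 0, 9, 1, 6, 9, 3)
λ_2 = (10, 6, 11, 0, 5, 12, 9, 3)
λ_3 = (5, 10, 5, 10, 5, 0, 7, 11)
λ_4 = (6, 8, 10, 2, 9, 12, 0, 2)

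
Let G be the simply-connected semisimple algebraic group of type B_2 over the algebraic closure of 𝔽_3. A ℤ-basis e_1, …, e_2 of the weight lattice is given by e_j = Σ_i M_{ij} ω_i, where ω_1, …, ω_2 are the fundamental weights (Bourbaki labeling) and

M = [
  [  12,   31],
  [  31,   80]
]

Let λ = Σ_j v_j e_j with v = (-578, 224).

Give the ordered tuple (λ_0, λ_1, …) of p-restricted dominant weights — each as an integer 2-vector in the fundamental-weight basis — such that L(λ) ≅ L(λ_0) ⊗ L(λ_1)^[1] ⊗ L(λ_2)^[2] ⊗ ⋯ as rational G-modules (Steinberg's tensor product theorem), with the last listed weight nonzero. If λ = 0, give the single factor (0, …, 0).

Converting to the ω-basis (c_i = row i of M dotted with v = (-578, 224)):
  c_1 = (12)·(-578) + 31·224 = 8
  c_2 = (31)·(-578) + 80·224 = 2
Base-3 expansion of each c_i:
  c_1 = 8 = 2·3^0 + 2·3^1
  c_2 = 2 = 2·3^0
p-restricted factor λ_0 = (2, 2)
p-restricted factor λ_1 = (2, 0)

((2, 2), (2, 0))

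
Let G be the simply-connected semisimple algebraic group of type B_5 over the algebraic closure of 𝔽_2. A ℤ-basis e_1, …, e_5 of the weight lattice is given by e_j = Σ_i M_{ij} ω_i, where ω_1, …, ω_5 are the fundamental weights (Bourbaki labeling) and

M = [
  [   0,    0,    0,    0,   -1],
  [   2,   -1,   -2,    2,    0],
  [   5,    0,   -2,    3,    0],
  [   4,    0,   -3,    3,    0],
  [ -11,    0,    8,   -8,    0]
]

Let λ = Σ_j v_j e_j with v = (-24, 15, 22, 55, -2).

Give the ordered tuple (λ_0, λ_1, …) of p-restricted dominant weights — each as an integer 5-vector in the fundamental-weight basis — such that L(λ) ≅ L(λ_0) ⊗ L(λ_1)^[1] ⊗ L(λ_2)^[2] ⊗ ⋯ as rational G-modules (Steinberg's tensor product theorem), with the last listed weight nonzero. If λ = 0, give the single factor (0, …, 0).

((0, 1, 1, 1, 0), (1, 1, 0, 1, 0))

Change of basis e → ω: c = M·v where v = (-24, 15, 22, 55, -2):
  c_1 = (0)·(-24) + (0)·(15) + (0)·(22) + (0)·(55) + (-1)·(-2) = 2
  c_2 = (2)·(-24) + (-1)·(15) + (-2)·(22) + (2)·(55) + (0)·(-2) = 3
  c_3 = (5)·(-24) + (0)·(15) + (-2)·(22) + (3)·(55) + (0)·(-2) = 1
  c_4 = (4)·(-24) + (0)·(15) + (-3)·(22) + (3)·(55) + (0)·(-2) = 3
  c_5 = (-11)·(-24) + (0)·(15) + (8)·(22) + (-8)·(55) + (0)·(-2) = 0
Writing each c_i in base p = 2:
  c_1 = 2 = 0·2^0 + 1·2^1
  c_2 = 3 = 1·2^0 + 1·2^1
  c_3 = 1 = 1·2^0
  c_4 = 3 = 1·2^0 + 1·2^1
  c_5 = 0
λ_0 = (0, 1, 1, 1, 0)
λ_1 = (1, 1, 0, 1, 0)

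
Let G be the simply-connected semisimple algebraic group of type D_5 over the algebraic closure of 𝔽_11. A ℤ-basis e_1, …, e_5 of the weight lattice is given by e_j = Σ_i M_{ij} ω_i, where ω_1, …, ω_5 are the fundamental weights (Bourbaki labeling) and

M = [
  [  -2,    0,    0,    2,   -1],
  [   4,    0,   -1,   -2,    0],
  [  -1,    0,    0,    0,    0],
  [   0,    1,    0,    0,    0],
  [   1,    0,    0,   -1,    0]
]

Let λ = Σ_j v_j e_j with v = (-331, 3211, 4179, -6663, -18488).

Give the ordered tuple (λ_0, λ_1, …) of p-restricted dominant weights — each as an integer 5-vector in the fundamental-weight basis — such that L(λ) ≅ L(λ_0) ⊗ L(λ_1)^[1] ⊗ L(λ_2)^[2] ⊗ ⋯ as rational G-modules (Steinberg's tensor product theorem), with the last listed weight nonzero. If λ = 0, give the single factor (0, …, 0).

((5, 2, 1, 10, 7), (1, 7, 8, 5, 3), (4, 9, 2, 4, 8), (4, 5, 0, 2, 4))

Change of basis e → ω: c = M·v where v = (-331, 3211, 4179, -6663, -18488):
  c_1 = (-2)·(-331) + (0)·(3211) + (0)·(4179) + (2)·(-6663) + (-1)·(-18488) = 5824
  c_2 = (4)·(-331) + (0)·(3211) + (-1)·(4179) + (-2)·(-6663) + (0)·(-18488) = 7823
  c_3 = (-1)·(-331) + (0)·(3211) + (0)·(4179) + (0)·(-6663) + (0)·(-18488) = 331
  c_4 = (0)·(-331) + (1)·(3211) + (0)·(4179) + (0)·(-6663) + (0)·(-18488) = 3211
  c_5 = (1)·(-331) + (0)·(3211) + (0)·(4179) + (-1)·(-6663) + (0)·(-18488) = 6332
p = 11; digits c_i = Σ_j d_{ij}·11^j, 0 ≤ d_{ij} < 11:
  c_1 = 5824 = 5·11^0 + 1·11^1 + 4·11^2 + 4·11^3
  c_2 = 7823 = 2·11^0 + 7·11^1 + 9·11^2 + 5·11^3
  c_3 = 331 = 1·11^0 + 8·11^1 + 2·11^2
  c_4 = 3211 = 10·11^0 + 5·11^1 + 4·11^2 + 2·11^3
  c_5 = 6332 = 7·11^0 + 3·11^1 + 8·11^2 + 4·11^3
λ_0 = (5, 2, 1, 10, 7)
λ_1 = (1, 7, 8, 5, 3)
λ_2 = (4, 9, 2, 4, 8)
λ_3 = (4, 5, 0, 2, 4)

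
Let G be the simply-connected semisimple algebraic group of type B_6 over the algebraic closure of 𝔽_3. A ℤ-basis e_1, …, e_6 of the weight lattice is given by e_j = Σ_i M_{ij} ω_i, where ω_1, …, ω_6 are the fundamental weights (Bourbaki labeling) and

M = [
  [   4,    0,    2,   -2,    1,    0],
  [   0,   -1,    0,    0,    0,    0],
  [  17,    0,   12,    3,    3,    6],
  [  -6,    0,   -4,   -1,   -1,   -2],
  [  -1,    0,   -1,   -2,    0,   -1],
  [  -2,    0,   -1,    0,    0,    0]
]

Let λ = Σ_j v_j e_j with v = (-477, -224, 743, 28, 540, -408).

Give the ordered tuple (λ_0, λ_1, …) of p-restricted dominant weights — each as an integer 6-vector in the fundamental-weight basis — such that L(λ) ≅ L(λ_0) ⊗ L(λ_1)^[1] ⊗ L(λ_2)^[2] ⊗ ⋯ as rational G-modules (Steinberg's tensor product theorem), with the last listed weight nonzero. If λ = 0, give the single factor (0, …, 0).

((2, 2, 0, 0, 2, 1), (2, 2, 0, 1, 1, 1), (0, 0, 1, 0, 0, 2), (2, 2, 2, 2, 0, 1), (0, 2, 0, 1, 1, 2))

In the fundamental-weight basis, λ has coordinates c = M·v (v = (-477, -224, 743, 28, 540, -408)):
  c_1 = (4)·(-477) + (0)·(-224) + 2·743 + (-2)·(28) + 1·540 + (0)·(-408) = 62
  c_2 = (0)·(-477) + (-1)·(-224) + 0·743 + 0·28 + 0·540 + (0)·(-408) = 224
  c_3 = (17)·(-477) + (0)·(-224) + 12·743 + 3·28 + 3·540 + (6)·(-408) = 63
  c_4 = (-6)·(-477) + (0)·(-224) + (-4)·(743) + (-1)·(28) + (-1)·(540) + (-2)·(-408) = 138
  c_5 = (-1)·(-477) + (0)·(-224) + (-1)·(743) + (-2)·(28) + 0·540 + (-1)·(-408) = 86
  c_6 = (-2)·(-477) + (0)·(-224) + (-1)·(743) + 0·28 + 0·540 + (0)·(-408) = 211
Expand coordinatewise in base 3:
  c_1 = 62 = 2·3^0 + 2·3^1 + 0·3^2 + 2·3^3
  c_2 = 224 = 2·3^0 + 2·3^1 + 0·3^2 + 2·3^3 + 2·3^4
  c_3 = 63 = 0·3^0 + 0·3^1 + 1·3^2 + 2·3^3
  c_4 = 138 = 0·3^0 + 1·3^1 + 0·3^2 + 2·3^3 + 1·3^4
  c_5 = 86 = 2·3^0 + 1·3^1 + 0·3^2 + 0·3^3 + 1·3^4
  c_6 = 211 = 1·3^0 + 1·3^1 + 2·3^2 + 1·3^3 + 2·3^4
λ_0 = (2, 2, 0, 0, 2, 1)
λ_1 = (2, 2, 0, 1, 1, 1)
λ_2 = (0, 0, 1, 0, 0, 2)
λ_3 = (2, 2, 2, 2, 0, 1)
λ_4 = (0, 2, 0, 1, 1, 2)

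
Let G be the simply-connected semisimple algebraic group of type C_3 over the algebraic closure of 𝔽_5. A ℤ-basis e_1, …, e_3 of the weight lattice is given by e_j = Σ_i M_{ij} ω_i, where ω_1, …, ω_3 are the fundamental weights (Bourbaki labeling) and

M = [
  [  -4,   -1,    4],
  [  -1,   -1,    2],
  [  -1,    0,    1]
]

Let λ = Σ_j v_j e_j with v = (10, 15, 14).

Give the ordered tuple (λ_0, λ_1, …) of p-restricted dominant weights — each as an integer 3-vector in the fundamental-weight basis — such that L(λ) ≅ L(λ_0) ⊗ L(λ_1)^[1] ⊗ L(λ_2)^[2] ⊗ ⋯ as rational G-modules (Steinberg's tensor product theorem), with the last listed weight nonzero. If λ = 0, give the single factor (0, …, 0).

Change of basis e → ω: c = M·v where v = (10, 15, 14):
  c_1 = (-4)·(10) + (-1)·(15) + (4)·(14) = 1
  c_2 = (-1)·(10) + (-1)·(15) + (2)·(14) = 3
  c_3 = (-1)·(10) + (0)·(15) + (1)·(14) = 4
p = 5; digits c_i = Σ_j d_{ij}·5^j, 0 ≤ d_{ij} < 5:
  c_1 = 1 = 1·5^0
  c_2 = 3 = 3·5^0
  c_3 = 4 = 4·5^0
p-restricted factor λ_0 = (1, 3, 4)

((1, 3, 4),)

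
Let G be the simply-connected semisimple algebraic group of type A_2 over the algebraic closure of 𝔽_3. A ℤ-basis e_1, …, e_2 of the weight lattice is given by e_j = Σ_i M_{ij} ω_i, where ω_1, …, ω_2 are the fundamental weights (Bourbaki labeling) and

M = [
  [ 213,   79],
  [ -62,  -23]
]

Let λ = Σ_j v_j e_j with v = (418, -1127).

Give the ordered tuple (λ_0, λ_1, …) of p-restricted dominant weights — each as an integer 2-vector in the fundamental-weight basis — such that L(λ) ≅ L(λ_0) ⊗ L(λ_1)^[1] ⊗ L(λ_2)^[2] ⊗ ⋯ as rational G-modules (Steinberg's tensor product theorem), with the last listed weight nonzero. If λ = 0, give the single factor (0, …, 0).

((1, 2), (0, 1))

Compute c_i = Σ_j M_{ij} v_j with v = (418, -1127):
  c_1 = 213·418 + (79)·(-1127) = 1
  c_2 = (-62)·(418) + (-23)·(-1127) = 5
p = 3; digits c_i = Σ_j d_{ij}·3^j, 0 ≤ d_{ij} < 3:
  c_1 = 1 = 1·3^0
  c_2 = 5 = 2·3^0 + 1·3^1
Factor λ_0 = (1, 2)
Factor λ_1 = (0, 1)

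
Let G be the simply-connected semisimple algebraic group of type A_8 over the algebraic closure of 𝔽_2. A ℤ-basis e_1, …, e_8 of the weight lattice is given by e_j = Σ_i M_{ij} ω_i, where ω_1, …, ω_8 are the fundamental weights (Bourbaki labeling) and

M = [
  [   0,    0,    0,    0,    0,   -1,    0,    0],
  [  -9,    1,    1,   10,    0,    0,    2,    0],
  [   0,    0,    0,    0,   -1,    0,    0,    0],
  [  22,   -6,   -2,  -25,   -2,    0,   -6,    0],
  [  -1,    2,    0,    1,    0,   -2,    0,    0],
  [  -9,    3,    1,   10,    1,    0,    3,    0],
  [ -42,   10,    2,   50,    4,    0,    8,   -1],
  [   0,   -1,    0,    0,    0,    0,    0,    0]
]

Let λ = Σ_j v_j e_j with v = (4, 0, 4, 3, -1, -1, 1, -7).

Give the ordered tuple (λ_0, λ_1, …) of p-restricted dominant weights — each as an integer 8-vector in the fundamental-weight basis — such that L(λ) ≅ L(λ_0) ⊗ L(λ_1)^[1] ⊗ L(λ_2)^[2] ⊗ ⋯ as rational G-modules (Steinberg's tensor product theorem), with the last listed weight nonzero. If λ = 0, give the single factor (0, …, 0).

((1, 0, 1, 1, 1, 0, 1, 0),)

Compute c_i = Σ_j M_{ij} v_j with v = (4, 0, 4, 3, -1, -1, 1, -7):
  c_1 = (0)·(4) + (0)·(0) + (0)·(4) + (0)·(3) + (0)·(-1) + (-1)·(-1) + (0)·(1) + (0)·(-7) = 1
  c_2 = (-9)·(4) + (1)·(0) + (1)·(4) + (10)·(3) + (0)·(-1) + (0)·(-1) + (2)·(1) + (0)·(-7) = 0
  c_3 = (0)·(4) + (0)·(0) + (0)·(4) + (0)·(3) + (-1)·(-1) + (0)·(-1) + (0)·(1) + (0)·(-7) = 1
  c_4 = (22)·(4) + (-6)·(0) + (-2)·(4) + (-25)·(3) + (-2)·(-1) + (0)·(-1) + (-6)·(1) + (0)·(-7) = 1
  c_5 = (-1)·(4) + (2)·(0) + (0)·(4) + (1)·(3) + (0)·(-1) + (-2)·(-1) + (0)·(1) + (0)·(-7) = 1
  c_6 = (-9)·(4) + (3)·(0) + (1)·(4) + (10)·(3) + (1)·(-1) + (0)·(-1) + (3)·(1) + (0)·(-7) = 0
  c_7 = (-42)·(4) + (10)·(0) + (2)·(4) + (50)·(3) + (4)·(-1) + (0)·(-1) + (8)·(1) + (-1)·(-7) = 1
  c_8 = (0)·(4) + (-1)·(0) + (0)·(4) + (0)·(3) + (0)·(-1) + (0)·(-1) + (0)·(1) + (0)·(-7) = 0
Writing each c_i in base p = 2:
  c_1 = 1 = 1·2^0
  c_2 = 0
  c_3 = 1 = 1·2^0
  c_4 = 1 = 1·2^0
  c_5 = 1 = 1·2^0
  c_6 = 0
  c_7 = 1 = 1·2^0
  c_8 = 0
λ_0 = (1, 0, 1, 1, 1, 0, 1, 0)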